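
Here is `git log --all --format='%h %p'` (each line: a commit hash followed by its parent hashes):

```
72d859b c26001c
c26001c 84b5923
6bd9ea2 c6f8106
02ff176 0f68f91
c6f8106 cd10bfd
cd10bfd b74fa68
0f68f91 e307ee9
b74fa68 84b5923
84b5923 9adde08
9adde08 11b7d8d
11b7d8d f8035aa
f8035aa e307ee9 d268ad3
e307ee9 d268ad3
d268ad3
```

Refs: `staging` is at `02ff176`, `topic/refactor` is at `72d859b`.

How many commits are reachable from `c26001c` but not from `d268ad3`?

6

Reachable from c26001c: {11b7d8d, 84b5923, 9adde08, c26001c, d268ad3, e307ee9, f8035aa}.
Reachable from d268ad3: {d268ad3}.
In c26001c's history but not d268ad3's: {11b7d8d, 84b5923, 9adde08, c26001c, e307ee9, f8035aa} — 6 commits.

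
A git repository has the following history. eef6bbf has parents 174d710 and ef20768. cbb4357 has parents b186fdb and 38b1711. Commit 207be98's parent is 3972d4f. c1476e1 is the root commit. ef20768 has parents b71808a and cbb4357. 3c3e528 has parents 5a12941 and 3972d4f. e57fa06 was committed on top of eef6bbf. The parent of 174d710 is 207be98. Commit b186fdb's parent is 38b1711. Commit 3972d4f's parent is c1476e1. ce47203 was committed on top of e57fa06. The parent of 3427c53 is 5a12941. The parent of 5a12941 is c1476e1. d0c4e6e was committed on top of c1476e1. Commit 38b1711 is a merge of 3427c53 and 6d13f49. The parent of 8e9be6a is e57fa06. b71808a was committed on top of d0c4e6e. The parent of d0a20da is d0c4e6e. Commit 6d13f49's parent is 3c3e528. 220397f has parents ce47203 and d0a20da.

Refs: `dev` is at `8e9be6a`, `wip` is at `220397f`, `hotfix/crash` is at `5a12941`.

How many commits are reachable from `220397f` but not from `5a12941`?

17

Reachable from 220397f: {174d710, 207be98, 220397f, 3427c53, 38b1711, 3972d4f, 3c3e528, 5a12941, 6d13f49, b186fdb, b71808a, c1476e1, cbb4357, ce47203, d0a20da, d0c4e6e, e57fa06, eef6bbf, ef20768}.
Reachable from 5a12941: {5a12941, c1476e1}.
In 220397f's history but not 5a12941's: {174d710, 207be98, 220397f, 3427c53, 38b1711, 3972d4f, 3c3e528, 6d13f49, b186fdb, b71808a, cbb4357, ce47203, d0a20da, d0c4e6e, e57fa06, eef6bbf, ef20768} — 17 commits.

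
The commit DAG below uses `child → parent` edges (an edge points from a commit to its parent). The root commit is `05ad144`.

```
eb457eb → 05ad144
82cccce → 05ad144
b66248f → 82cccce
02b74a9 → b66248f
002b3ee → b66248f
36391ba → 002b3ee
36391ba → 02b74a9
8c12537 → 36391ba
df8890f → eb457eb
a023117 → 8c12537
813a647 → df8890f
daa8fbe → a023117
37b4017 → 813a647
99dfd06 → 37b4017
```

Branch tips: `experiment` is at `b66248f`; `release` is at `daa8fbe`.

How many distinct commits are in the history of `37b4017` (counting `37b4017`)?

5

Walking parent pointers from 37b4017: reachable set = {05ad144, 37b4017, 813a647, df8890f, eb457eb}.
That is 5 commits.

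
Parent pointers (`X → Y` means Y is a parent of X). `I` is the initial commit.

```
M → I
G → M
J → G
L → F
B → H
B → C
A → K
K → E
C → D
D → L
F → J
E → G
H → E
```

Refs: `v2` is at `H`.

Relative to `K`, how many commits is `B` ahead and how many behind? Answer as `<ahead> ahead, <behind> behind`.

7 ahead, 1 behind

Reachable from B: {B, C, D, E, F, G, H, I, J, L, M}.
Reachable from K: {E, G, I, K, M}.
Only in B's history (ahead): {B, C, D, F, H, J, L} — 7.
Only in K's history (behind): {K} — 1.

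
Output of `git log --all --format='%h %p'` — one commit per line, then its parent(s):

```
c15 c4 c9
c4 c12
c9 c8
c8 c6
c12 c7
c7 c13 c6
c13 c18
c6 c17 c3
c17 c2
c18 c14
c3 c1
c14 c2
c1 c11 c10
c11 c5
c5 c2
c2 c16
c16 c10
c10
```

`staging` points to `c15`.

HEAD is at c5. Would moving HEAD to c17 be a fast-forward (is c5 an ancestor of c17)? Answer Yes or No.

No

A fast-forward from c5 to c17 is possible iff c5 is an ancestor of c17.
Ancestors of c17: {c10, c16, c17, c2}.
c5 is not among them, so fast-forward is not possible.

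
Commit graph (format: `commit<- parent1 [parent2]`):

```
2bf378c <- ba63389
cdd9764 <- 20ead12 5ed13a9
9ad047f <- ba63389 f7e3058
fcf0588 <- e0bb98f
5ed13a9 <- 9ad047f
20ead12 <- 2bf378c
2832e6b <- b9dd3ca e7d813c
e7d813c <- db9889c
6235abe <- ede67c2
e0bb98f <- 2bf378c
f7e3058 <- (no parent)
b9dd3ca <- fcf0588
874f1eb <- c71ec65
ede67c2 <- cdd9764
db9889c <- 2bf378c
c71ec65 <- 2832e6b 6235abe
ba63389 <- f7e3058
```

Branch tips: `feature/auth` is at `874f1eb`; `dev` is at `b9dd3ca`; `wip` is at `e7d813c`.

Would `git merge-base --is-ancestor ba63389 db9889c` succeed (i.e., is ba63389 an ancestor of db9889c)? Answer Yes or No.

Ancestors of db9889c (commits reachable by following parents): {2bf378c, ba63389, db9889c, f7e3058}.
ba63389 is in that set, so it is an ancestor of db9889c.

Yes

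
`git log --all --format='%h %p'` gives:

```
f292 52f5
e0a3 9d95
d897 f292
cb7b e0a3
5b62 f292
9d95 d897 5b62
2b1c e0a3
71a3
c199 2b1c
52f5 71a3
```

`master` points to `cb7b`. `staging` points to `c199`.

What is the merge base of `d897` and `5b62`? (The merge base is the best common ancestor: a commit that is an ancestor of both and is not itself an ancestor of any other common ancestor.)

Ancestors of d897: {52f5, 71a3, d897, f292}.
Ancestors of 5b62: {52f5, 5b62, 71a3, f292}.
Common ancestors: {52f5, 71a3, f292}.
Among these, f292 is not an ancestor of any other common ancestor — it is the merge base.

f292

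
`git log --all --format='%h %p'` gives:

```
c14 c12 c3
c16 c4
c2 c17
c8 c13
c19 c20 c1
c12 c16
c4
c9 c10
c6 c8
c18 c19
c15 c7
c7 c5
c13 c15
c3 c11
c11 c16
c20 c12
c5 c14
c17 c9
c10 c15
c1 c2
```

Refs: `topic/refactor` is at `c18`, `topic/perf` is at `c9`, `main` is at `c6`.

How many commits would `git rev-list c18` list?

Walking parent pointers from c18: reachable set = {c1, c10, c11, c12, c14, c15, c16, c17, c18, c19, c2, c20, c3, c4, c5, c7, c9}.
That is 17 commits.

17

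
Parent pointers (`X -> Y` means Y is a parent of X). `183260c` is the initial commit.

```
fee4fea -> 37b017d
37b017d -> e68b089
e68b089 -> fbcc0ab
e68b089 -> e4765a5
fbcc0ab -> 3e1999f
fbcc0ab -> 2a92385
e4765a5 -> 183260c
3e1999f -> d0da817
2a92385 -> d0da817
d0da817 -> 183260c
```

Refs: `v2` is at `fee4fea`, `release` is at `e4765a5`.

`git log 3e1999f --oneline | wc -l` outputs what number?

Walking parent pointers from 3e1999f: reachable set = {183260c, 3e1999f, d0da817}.
That is 3 commits.

3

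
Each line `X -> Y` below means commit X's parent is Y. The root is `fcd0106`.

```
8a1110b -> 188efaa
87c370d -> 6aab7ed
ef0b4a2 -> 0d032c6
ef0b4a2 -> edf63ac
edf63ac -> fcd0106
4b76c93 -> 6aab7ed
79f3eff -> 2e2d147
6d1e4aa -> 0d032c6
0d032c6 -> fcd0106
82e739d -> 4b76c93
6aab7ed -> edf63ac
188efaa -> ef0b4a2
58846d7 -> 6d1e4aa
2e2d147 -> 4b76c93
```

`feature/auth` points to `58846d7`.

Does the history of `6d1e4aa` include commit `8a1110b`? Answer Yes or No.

No

Ancestors of 6d1e4aa: {0d032c6, 6d1e4aa, fcd0106}.
8a1110b is not in that set, so it is not an ancestor of 6d1e4aa.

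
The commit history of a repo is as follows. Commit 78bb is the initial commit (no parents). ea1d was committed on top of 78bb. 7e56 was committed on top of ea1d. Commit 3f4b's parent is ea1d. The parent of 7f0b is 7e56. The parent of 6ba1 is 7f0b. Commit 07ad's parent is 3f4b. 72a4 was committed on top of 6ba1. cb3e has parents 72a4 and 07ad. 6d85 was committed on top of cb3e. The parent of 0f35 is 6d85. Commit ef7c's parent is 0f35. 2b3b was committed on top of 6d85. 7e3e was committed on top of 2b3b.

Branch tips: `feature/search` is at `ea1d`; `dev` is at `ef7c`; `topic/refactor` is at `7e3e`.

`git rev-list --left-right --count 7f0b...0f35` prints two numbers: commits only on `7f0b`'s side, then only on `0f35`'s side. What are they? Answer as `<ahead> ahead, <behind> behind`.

Reachable from 7f0b: {78bb, 7e56, 7f0b, ea1d}.
Reachable from 0f35: {07ad, 0f35, 3f4b, 6ba1, 6d85, 72a4, 78bb, 7e56, 7f0b, cb3e, ea1d}.
Only in 7f0b's history (ahead): {} — 0.
Only in 0f35's history (behind): {07ad, 0f35, 3f4b, 6ba1, 6d85, 72a4, cb3e} — 7.

0 ahead, 7 behind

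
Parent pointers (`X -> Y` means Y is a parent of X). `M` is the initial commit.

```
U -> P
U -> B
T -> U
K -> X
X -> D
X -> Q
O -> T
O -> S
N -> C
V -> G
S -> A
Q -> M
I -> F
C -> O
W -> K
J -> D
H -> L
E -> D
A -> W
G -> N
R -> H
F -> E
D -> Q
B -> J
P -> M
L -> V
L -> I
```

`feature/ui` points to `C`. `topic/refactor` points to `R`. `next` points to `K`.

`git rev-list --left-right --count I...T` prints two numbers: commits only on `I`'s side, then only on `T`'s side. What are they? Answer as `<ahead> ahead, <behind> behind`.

Reachable from I: {D, E, F, I, M, Q}.
Reachable from T: {B, D, J, M, P, Q, T, U}.
Only in I's history (ahead): {E, F, I} — 3.
Only in T's history (behind): {B, J, P, T, U} — 5.

3 ahead, 5 behind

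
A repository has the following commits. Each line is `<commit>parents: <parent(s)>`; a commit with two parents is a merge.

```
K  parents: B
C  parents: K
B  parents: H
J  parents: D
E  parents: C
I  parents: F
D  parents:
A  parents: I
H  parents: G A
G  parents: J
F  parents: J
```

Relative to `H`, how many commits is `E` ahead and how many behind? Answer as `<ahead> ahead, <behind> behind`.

Reachable from E: {A, B, C, D, E, F, G, H, I, J, K}.
Reachable from H: {A, D, F, G, H, I, J}.
Only in E's history (ahead): {B, C, E, K} — 4.
Only in H's history (behind): {} — 0.

4 ahead, 0 behind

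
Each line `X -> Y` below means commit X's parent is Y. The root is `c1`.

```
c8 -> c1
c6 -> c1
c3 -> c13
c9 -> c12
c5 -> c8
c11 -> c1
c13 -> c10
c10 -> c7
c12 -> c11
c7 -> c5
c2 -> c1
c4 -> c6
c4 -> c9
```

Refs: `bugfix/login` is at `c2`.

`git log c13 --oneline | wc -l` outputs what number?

Walking parent pointers from c13: reachable set = {c1, c10, c13, c5, c7, c8}.
That is 6 commits.

6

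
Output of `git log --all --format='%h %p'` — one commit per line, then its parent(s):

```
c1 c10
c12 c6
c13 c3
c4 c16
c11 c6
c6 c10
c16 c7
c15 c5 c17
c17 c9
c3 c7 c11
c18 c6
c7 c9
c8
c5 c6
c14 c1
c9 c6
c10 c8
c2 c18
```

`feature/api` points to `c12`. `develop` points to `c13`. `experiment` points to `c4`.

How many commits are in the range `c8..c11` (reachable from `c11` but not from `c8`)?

3

Reachable from c11: {c10, c11, c6, c8}.
Reachable from c8: {c8}.
In c11's history but not c8's: {c10, c11, c6} — 3 commits.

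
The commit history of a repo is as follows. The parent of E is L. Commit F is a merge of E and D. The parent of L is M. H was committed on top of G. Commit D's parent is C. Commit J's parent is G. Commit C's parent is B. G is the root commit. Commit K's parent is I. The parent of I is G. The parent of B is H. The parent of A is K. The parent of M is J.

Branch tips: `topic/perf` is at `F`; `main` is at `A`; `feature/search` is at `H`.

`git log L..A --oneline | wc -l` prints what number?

3

Reachable from A: {A, G, I, K}.
Reachable from L: {G, J, L, M}.
In A's history but not L's: {A, I, K} — 3 commits.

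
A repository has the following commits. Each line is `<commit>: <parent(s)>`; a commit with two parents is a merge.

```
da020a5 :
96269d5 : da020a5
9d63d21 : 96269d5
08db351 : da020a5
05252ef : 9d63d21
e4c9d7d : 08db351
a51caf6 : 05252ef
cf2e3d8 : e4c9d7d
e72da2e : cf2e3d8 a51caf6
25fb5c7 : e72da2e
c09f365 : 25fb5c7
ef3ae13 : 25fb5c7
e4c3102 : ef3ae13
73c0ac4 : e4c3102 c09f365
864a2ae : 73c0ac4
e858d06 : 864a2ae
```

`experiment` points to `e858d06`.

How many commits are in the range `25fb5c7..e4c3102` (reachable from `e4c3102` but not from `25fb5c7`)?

2

Reachable from e4c3102: {05252ef, 08db351, 25fb5c7, 96269d5, 9d63d21, a51caf6, cf2e3d8, da020a5, e4c3102, e4c9d7d, e72da2e, ef3ae13}.
Reachable from 25fb5c7: {05252ef, 08db351, 25fb5c7, 96269d5, 9d63d21, a51caf6, cf2e3d8, da020a5, e4c9d7d, e72da2e}.
In e4c3102's history but not 25fb5c7's: {e4c3102, ef3ae13} — 2 commits.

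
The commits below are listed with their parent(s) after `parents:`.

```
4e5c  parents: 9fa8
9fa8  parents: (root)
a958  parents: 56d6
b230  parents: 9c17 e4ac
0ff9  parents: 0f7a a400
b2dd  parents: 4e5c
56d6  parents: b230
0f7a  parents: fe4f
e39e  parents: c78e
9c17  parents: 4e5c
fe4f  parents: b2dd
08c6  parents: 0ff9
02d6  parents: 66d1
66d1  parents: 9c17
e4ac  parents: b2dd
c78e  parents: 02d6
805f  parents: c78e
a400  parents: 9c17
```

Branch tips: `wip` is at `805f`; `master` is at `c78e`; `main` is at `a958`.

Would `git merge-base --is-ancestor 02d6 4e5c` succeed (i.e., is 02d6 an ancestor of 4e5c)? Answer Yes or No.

No

Ancestors of 4e5c: {4e5c, 9fa8}.
02d6 is not in that set, so it is not an ancestor of 4e5c.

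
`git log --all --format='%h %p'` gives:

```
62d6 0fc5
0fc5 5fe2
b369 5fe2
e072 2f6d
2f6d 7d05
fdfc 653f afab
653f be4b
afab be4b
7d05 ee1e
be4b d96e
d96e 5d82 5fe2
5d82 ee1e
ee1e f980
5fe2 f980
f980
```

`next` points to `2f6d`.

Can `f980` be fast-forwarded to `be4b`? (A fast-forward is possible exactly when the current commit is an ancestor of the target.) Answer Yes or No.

A fast-forward from f980 to be4b is possible iff f980 is an ancestor of be4b.
Ancestors of be4b: {5d82, 5fe2, be4b, d96e, ee1e, f980}.
f980 is among them, so fast-forward is possible.

Yes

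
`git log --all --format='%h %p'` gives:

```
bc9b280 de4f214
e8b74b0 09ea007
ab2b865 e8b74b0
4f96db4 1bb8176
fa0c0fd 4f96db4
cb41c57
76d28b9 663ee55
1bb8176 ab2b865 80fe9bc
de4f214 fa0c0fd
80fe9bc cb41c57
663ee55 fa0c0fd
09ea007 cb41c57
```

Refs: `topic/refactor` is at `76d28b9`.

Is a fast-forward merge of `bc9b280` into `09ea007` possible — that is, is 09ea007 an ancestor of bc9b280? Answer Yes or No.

Yes

A fast-forward from 09ea007 to bc9b280 is possible iff 09ea007 is an ancestor of bc9b280.
Ancestors of bc9b280: {09ea007, 1bb8176, 4f96db4, 80fe9bc, ab2b865, bc9b280, cb41c57, de4f214, e8b74b0, fa0c0fd}.
09ea007 is among them, so fast-forward is possible.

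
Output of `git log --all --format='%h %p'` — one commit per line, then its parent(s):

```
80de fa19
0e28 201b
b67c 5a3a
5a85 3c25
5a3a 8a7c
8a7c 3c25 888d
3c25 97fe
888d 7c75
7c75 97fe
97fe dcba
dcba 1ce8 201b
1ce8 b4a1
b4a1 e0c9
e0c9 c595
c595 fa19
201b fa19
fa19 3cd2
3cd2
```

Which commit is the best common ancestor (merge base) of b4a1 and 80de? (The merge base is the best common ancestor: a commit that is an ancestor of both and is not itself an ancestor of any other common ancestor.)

fa19

Ancestors of b4a1: {3cd2, b4a1, c595, e0c9, fa19}.
Ancestors of 80de: {3cd2, 80de, fa19}.
Common ancestors: {3cd2, fa19}.
Among these, fa19 is not an ancestor of any other common ancestor — it is the merge base.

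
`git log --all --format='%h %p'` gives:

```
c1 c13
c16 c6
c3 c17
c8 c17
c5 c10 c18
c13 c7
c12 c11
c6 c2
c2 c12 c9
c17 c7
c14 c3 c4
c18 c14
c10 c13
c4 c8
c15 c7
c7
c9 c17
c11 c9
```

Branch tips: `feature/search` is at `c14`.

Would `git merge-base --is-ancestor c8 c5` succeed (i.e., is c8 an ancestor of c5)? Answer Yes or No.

Yes

Ancestors of c5 (commits reachable by following parents): {c10, c13, c14, c17, c18, c3, c4, c5, c7, c8}.
c8 is in that set, so it is an ancestor of c5.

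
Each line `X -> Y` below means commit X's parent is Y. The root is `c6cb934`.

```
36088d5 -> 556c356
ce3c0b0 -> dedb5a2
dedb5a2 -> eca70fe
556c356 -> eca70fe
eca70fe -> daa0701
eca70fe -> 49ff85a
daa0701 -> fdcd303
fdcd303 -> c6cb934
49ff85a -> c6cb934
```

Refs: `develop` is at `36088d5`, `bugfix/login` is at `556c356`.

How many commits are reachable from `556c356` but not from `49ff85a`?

4

Reachable from 556c356: {49ff85a, 556c356, c6cb934, daa0701, eca70fe, fdcd303}.
Reachable from 49ff85a: {49ff85a, c6cb934}.
In 556c356's history but not 49ff85a's: {556c356, daa0701, eca70fe, fdcd303} — 4 commits.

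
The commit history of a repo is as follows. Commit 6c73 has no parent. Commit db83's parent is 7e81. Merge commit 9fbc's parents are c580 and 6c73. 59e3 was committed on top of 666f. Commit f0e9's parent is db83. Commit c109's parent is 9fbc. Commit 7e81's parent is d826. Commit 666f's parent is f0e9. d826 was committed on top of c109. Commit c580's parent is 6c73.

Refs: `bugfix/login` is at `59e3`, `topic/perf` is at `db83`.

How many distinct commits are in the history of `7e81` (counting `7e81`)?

6

Walking parent pointers from 7e81: reachable set = {6c73, 7e81, 9fbc, c109, c580, d826}.
That is 6 commits.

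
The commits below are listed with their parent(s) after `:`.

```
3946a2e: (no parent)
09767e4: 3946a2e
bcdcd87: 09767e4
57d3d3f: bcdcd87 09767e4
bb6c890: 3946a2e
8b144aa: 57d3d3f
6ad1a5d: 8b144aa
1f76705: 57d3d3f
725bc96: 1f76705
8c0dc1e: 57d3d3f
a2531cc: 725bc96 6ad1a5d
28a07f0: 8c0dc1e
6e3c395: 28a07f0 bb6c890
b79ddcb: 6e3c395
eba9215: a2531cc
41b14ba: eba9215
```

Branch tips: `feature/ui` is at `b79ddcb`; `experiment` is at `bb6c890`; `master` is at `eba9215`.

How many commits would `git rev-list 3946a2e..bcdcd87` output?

Reachable from bcdcd87: {09767e4, 3946a2e, bcdcd87}.
Reachable from 3946a2e: {3946a2e}.
In bcdcd87's history but not 3946a2e's: {09767e4, bcdcd87} — 2 commits.

2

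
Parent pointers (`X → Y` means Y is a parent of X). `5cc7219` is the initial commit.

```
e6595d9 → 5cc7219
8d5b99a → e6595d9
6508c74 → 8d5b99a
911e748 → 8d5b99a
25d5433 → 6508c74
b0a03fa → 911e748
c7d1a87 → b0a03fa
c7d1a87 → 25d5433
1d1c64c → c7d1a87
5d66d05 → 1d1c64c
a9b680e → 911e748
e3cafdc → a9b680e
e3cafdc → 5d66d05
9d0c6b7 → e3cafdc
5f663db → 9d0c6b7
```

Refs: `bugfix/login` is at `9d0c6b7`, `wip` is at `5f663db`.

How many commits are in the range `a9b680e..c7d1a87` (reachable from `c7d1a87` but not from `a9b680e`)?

Reachable from c7d1a87: {25d5433, 5cc7219, 6508c74, 8d5b99a, 911e748, b0a03fa, c7d1a87, e6595d9}.
Reachable from a9b680e: {5cc7219, 8d5b99a, 911e748, a9b680e, e6595d9}.
In c7d1a87's history but not a9b680e's: {25d5433, 6508c74, b0a03fa, c7d1a87} — 4 commits.

4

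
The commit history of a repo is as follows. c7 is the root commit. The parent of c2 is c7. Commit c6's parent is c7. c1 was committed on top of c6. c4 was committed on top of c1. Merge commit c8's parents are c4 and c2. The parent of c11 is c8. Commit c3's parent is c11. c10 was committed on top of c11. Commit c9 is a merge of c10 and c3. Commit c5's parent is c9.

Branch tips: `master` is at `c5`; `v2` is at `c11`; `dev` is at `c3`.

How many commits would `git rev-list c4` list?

4

Walking parent pointers from c4: reachable set = {c1, c4, c6, c7}.
That is 4 commits.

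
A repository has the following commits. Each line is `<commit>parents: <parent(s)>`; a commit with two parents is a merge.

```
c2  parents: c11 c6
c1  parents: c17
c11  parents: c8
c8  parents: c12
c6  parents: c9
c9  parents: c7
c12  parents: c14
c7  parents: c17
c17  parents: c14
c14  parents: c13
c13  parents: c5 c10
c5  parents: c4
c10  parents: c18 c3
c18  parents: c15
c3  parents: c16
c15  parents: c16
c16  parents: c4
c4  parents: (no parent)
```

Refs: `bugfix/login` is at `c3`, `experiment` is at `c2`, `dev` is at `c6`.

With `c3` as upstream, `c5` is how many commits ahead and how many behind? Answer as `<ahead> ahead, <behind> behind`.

1 ahead, 2 behind

Reachable from c5: {c4, c5}.
Reachable from c3: {c16, c3, c4}.
Only in c5's history (ahead): {c5} — 1.
Only in c3's history (behind): {c16, c3} — 2.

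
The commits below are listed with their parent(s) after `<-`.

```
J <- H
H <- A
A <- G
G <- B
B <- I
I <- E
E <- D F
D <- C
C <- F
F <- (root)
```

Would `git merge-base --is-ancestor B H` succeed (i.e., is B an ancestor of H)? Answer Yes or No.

Ancestors of H (commits reachable by following parents): {A, B, C, D, E, F, G, H, I}.
B is in that set, so it is an ancestor of H.

Yes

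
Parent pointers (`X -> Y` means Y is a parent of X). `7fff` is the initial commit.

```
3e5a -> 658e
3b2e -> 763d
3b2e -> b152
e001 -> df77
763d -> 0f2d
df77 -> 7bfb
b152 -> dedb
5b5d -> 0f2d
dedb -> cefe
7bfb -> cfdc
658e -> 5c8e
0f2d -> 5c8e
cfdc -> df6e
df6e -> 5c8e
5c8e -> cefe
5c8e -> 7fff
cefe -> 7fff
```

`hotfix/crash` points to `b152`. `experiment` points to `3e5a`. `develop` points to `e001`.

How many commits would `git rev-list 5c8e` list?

3

Walking parent pointers from 5c8e: reachable set = {5c8e, 7fff, cefe}.
That is 3 commits.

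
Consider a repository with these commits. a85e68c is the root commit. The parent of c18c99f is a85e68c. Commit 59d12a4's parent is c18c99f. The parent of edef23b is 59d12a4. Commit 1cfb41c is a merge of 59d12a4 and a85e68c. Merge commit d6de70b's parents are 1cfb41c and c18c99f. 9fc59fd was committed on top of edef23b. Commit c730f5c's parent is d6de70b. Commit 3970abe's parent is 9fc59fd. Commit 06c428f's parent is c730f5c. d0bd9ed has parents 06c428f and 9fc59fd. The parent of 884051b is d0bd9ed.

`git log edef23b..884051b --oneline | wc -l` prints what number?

Reachable from 884051b: {06c428f, 1cfb41c, 59d12a4, 884051b, 9fc59fd, a85e68c, c18c99f, c730f5c, d0bd9ed, d6de70b, edef23b}.
Reachable from edef23b: {59d12a4, a85e68c, c18c99f, edef23b}.
In 884051b's history but not edef23b's: {06c428f, 1cfb41c, 884051b, 9fc59fd, c730f5c, d0bd9ed, d6de70b} — 7 commits.

7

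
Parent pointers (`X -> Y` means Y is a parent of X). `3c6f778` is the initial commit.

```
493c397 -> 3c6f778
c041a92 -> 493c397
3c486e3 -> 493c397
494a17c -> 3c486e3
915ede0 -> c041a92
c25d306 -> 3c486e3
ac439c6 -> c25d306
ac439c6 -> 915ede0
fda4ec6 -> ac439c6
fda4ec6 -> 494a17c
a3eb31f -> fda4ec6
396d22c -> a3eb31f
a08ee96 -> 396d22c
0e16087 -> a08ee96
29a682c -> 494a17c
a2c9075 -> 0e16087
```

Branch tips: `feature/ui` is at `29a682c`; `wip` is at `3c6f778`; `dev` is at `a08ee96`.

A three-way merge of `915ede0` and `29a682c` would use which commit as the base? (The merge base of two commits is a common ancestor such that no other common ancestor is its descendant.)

493c397

Ancestors of 915ede0: {3c6f778, 493c397, 915ede0, c041a92}.
Ancestors of 29a682c: {29a682c, 3c486e3, 3c6f778, 493c397, 494a17c}.
Common ancestors: {3c6f778, 493c397}.
Among these, 493c397 is not an ancestor of any other common ancestor — it is the merge base.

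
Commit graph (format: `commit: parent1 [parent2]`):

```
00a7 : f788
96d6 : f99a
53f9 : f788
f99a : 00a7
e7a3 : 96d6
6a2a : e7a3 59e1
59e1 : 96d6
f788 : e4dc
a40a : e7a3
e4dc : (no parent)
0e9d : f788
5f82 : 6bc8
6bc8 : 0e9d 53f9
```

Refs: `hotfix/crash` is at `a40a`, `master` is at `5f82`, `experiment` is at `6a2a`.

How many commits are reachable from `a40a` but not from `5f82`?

5

Reachable from a40a: {00a7, 96d6, a40a, e4dc, e7a3, f788, f99a}.
Reachable from 5f82: {0e9d, 53f9, 5f82, 6bc8, e4dc, f788}.
In a40a's history but not 5f82's: {00a7, 96d6, a40a, e7a3, f99a} — 5 commits.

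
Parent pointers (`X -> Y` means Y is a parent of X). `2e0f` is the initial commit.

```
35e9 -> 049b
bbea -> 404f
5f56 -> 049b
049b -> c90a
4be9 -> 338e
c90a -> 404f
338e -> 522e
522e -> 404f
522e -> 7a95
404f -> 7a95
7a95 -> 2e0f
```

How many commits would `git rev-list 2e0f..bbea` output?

Reachable from bbea: {2e0f, 404f, 7a95, bbea}.
Reachable from 2e0f: {2e0f}.
In bbea's history but not 2e0f's: {404f, 7a95, bbea} — 3 commits.

3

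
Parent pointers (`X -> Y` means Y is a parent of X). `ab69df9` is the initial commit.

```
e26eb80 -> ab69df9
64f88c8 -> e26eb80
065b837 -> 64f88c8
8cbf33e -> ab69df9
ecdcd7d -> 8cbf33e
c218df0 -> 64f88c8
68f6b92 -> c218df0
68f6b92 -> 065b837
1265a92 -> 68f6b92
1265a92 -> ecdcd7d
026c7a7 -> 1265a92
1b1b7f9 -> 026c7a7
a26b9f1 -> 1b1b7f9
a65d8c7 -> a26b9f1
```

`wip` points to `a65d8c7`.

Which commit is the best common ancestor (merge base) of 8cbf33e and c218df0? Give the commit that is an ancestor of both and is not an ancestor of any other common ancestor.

Ancestors of 8cbf33e: {8cbf33e, ab69df9}.
Ancestors of c218df0: {64f88c8, ab69df9, c218df0, e26eb80}.
Common ancestors: {ab69df9}.
The only common ancestor is ab69df9, so it is the merge base.

ab69df9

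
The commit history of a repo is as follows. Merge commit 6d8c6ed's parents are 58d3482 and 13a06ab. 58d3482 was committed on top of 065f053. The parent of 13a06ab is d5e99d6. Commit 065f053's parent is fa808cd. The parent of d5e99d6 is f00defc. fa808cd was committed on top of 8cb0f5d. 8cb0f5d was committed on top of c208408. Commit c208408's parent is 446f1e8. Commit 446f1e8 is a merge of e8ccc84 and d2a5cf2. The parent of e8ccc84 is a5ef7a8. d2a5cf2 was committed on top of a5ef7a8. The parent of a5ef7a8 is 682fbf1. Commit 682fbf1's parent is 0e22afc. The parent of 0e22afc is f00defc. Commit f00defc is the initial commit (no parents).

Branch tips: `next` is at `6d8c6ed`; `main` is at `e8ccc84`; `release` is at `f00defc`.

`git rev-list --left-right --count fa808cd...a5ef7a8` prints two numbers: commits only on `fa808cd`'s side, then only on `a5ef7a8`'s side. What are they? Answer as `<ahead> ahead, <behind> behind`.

6 ahead, 0 behind

Reachable from fa808cd: {0e22afc, 446f1e8, 682fbf1, 8cb0f5d, a5ef7a8, c208408, d2a5cf2, e8ccc84, f00defc, fa808cd}.
Reachable from a5ef7a8: {0e22afc, 682fbf1, a5ef7a8, f00defc}.
Only in fa808cd's history (ahead): {446f1e8, 8cb0f5d, c208408, d2a5cf2, e8ccc84, fa808cd} — 6.
Only in a5ef7a8's history (behind): {} — 0.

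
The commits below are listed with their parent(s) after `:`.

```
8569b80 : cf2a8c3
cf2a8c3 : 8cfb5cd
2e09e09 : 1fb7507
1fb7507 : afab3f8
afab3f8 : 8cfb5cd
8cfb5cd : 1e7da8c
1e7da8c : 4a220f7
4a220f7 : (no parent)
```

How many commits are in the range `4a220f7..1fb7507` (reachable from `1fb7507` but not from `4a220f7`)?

Reachable from 1fb7507: {1e7da8c, 1fb7507, 4a220f7, 8cfb5cd, afab3f8}.
Reachable from 4a220f7: {4a220f7}.
In 1fb7507's history but not 4a220f7's: {1e7da8c, 1fb7507, 8cfb5cd, afab3f8} — 4 commits.

4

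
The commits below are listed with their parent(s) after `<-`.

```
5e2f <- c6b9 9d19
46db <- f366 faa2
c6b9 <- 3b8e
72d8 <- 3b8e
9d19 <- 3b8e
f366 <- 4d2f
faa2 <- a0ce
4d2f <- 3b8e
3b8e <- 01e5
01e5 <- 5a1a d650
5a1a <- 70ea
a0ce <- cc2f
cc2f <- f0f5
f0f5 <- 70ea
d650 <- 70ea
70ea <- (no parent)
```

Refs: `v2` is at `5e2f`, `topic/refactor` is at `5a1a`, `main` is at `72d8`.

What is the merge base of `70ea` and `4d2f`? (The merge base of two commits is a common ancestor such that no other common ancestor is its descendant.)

70ea

Ancestors of 70ea: {70ea}.
Ancestors of 4d2f: {01e5, 3b8e, 4d2f, 5a1a, 70ea, d650}.
Common ancestors: {70ea}.
The only common ancestor is 70ea, so it is the merge base.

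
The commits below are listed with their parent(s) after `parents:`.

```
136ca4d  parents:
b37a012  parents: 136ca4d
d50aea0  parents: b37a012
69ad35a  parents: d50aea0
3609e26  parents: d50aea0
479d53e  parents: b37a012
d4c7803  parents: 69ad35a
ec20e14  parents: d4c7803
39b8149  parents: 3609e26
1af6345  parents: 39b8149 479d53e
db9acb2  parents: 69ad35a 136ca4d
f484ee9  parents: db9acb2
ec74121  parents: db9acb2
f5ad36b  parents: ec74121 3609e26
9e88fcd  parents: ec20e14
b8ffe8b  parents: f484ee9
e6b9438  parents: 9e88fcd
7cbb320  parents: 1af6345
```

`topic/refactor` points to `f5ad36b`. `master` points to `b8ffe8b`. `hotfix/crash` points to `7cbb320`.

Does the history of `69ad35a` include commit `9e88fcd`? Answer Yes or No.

Ancestors of 69ad35a: {136ca4d, 69ad35a, b37a012, d50aea0}.
9e88fcd is not in that set, so it is not an ancestor of 69ad35a.

No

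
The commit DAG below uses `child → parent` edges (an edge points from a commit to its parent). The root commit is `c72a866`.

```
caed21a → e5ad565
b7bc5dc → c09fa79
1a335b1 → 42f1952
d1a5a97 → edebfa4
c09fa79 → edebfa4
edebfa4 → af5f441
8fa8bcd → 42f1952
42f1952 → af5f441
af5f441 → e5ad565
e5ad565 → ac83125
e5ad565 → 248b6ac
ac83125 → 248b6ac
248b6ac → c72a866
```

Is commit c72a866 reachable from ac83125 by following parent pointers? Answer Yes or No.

Ancestors of ac83125 (commits reachable by following parents): {248b6ac, ac83125, c72a866}.
c72a866 is in that set, so it is an ancestor of ac83125.

Yes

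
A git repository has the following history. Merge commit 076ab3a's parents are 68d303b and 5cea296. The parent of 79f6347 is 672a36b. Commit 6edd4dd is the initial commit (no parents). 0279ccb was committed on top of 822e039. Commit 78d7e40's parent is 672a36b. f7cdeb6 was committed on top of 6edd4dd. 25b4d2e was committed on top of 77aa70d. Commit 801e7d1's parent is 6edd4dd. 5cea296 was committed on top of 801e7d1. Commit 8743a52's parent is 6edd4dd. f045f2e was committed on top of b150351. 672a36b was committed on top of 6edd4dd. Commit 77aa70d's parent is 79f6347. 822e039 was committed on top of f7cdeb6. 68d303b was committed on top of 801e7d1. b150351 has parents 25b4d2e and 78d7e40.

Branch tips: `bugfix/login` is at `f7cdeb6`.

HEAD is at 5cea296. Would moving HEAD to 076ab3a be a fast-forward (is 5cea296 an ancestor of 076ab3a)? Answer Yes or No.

A fast-forward from 5cea296 to 076ab3a is possible iff 5cea296 is an ancestor of 076ab3a.
Ancestors of 076ab3a: {076ab3a, 5cea296, 68d303b, 6edd4dd, 801e7d1}.
5cea296 is among them, so fast-forward is possible.

Yes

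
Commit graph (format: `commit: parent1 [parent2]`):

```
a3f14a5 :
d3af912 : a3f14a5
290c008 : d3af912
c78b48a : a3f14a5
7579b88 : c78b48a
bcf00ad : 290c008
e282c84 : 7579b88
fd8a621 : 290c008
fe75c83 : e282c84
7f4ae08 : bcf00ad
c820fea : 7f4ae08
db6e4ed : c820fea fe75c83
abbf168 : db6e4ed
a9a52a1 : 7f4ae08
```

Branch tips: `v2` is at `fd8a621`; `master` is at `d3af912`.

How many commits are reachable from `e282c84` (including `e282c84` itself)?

4

Walking parent pointers from e282c84: reachable set = {7579b88, a3f14a5, c78b48a, e282c84}.
That is 4 commits.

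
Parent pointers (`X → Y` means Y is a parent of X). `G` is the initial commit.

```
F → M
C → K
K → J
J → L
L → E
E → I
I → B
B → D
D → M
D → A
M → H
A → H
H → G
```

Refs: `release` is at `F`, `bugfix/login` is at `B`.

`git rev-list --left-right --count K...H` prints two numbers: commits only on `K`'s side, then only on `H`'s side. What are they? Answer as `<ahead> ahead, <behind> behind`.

Reachable from K: {A, B, D, E, G, H, I, J, K, L, M}.
Reachable from H: {G, H}.
Only in K's history (ahead): {A, B, D, E, I, J, K, L, M} — 9.
Only in H's history (behind): {} — 0.

9 ahead, 0 behind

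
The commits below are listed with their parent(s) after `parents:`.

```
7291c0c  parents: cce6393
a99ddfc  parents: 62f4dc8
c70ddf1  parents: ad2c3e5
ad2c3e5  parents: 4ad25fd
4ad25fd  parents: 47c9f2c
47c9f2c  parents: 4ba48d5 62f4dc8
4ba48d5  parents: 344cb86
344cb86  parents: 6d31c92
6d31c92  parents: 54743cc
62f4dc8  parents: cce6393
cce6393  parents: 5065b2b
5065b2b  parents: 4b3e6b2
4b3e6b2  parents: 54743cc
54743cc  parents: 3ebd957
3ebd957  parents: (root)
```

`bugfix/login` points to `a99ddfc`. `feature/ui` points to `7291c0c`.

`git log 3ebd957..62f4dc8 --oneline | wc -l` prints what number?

Reachable from 62f4dc8: {3ebd957, 4b3e6b2, 5065b2b, 54743cc, 62f4dc8, cce6393}.
Reachable from 3ebd957: {3ebd957}.
In 62f4dc8's history but not 3ebd957's: {4b3e6b2, 5065b2b, 54743cc, 62f4dc8, cce6393} — 5 commits.

5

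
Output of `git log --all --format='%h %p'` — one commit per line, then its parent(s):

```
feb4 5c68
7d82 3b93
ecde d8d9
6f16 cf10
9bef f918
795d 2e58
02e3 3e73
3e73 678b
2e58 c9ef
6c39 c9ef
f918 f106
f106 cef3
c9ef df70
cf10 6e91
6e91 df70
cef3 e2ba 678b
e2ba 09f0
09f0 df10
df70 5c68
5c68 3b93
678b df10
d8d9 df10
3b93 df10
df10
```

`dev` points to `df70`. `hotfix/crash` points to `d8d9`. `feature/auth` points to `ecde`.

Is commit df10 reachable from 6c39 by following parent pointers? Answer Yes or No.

Ancestors of 6c39 (commits reachable by following parents): {3b93, 5c68, 6c39, c9ef, df10, df70}.
df10 is in that set, so it is an ancestor of 6c39.

Yes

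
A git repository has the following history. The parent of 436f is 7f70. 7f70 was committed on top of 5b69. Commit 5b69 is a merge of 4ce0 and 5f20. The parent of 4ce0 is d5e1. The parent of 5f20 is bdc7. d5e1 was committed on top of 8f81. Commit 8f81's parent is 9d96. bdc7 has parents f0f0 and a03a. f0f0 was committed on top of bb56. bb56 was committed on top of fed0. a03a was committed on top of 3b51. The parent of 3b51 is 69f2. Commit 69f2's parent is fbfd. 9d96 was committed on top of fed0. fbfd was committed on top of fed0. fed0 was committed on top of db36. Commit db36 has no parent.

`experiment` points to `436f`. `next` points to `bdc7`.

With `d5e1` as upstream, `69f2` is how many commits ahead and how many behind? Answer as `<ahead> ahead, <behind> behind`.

2 ahead, 3 behind

Reachable from 69f2: {69f2, db36, fbfd, fed0}.
Reachable from d5e1: {8f81, 9d96, d5e1, db36, fed0}.
Only in 69f2's history (ahead): {69f2, fbfd} — 2.
Only in d5e1's history (behind): {8f81, 9d96, d5e1} — 3.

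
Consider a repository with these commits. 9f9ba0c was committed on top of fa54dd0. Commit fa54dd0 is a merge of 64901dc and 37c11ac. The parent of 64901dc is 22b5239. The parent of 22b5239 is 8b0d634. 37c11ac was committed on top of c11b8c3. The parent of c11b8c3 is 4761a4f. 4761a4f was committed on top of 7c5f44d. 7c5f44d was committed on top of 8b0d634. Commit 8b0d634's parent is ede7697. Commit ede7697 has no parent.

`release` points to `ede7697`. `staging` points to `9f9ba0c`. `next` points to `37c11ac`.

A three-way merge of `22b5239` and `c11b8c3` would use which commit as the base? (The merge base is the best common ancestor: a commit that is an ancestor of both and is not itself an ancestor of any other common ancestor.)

Ancestors of 22b5239: {22b5239, 8b0d634, ede7697}.
Ancestors of c11b8c3: {4761a4f, 7c5f44d, 8b0d634, c11b8c3, ede7697}.
Common ancestors: {8b0d634, ede7697}.
Among these, 8b0d634 is not an ancestor of any other common ancestor — it is the merge base.

8b0d634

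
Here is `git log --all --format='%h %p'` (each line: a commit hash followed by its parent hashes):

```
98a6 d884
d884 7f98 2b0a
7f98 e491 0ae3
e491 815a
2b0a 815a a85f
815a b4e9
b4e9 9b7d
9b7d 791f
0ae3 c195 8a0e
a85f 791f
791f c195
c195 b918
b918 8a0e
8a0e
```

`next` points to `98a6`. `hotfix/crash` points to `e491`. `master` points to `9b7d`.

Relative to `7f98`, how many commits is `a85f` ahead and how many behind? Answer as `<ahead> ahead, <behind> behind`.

1 ahead, 6 behind

Reachable from a85f: {791f, 8a0e, a85f, b918, c195}.
Reachable from 7f98: {0ae3, 791f, 7f98, 815a, 8a0e, 9b7d, b4e9, b918, c195, e491}.
Only in a85f's history (ahead): {a85f} — 1.
Only in 7f98's history (behind): {0ae3, 7f98, 815a, 9b7d, b4e9, e491} — 6.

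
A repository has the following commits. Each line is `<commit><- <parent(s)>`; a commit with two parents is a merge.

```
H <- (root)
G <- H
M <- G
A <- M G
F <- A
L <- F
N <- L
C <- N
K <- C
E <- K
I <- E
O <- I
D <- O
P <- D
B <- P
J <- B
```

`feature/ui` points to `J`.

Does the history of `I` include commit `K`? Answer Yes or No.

Ancestors of I (commits reachable by following parents): {A, C, E, F, G, H, I, K, L, M, N}.
K is in that set, so it is an ancestor of I.

Yes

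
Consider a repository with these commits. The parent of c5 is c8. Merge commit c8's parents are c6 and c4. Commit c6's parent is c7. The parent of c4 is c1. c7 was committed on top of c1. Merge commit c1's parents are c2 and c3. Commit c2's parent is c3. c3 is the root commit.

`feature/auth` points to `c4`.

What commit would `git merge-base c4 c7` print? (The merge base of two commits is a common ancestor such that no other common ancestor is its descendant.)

c1

Ancestors of c4: {c1, c2, c3, c4}.
Ancestors of c7: {c1, c2, c3, c7}.
Common ancestors: {c1, c2, c3}.
Among these, c1 is not an ancestor of any other common ancestor — it is the merge base.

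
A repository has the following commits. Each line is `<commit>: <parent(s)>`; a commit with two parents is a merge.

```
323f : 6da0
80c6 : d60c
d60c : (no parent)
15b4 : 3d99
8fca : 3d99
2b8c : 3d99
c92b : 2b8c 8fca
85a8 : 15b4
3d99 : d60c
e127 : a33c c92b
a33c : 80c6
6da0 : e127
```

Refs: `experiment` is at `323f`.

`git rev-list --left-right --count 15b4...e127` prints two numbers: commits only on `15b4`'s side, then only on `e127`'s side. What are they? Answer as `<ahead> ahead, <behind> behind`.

Reachable from 15b4: {15b4, 3d99, d60c}.
Reachable from e127: {2b8c, 3d99, 80c6, 8fca, a33c, c92b, d60c, e127}.
Only in 15b4's history (ahead): {15b4} — 1.
Only in e127's history (behind): {2b8c, 80c6, 8fca, a33c, c92b, e127} — 6.

1 ahead, 6 behind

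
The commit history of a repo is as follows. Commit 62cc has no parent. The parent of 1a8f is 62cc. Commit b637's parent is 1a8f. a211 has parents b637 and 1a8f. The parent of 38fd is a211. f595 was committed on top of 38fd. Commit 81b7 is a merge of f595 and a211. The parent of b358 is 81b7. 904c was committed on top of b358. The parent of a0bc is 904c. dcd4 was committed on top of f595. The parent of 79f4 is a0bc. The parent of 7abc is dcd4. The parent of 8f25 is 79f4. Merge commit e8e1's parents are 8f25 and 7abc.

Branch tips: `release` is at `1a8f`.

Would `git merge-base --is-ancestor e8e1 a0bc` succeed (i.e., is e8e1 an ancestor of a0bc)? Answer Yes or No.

No

Ancestors of a0bc: {1a8f, 38fd, 62cc, 81b7, 904c, a0bc, a211, b358, b637, f595}.
e8e1 is not in that set, so it is not an ancestor of a0bc.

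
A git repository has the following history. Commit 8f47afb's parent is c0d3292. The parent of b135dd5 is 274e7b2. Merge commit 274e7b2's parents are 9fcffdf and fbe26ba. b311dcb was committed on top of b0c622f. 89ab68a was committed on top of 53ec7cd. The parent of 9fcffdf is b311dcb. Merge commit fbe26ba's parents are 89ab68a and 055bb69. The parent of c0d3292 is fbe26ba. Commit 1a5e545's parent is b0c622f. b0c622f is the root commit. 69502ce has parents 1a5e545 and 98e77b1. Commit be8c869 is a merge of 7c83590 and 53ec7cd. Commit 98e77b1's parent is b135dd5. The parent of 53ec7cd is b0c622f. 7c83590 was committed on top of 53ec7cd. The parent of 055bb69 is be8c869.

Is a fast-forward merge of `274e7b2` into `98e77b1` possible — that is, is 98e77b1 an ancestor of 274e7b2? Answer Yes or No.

A fast-forward from 98e77b1 to 274e7b2 is possible iff 98e77b1 is an ancestor of 274e7b2.
Ancestors of 274e7b2: {055bb69, 274e7b2, 53ec7cd, 7c83590, 89ab68a, 9fcffdf, b0c622f, b311dcb, be8c869, fbe26ba}.
98e77b1 is not among them, so fast-forward is not possible.

No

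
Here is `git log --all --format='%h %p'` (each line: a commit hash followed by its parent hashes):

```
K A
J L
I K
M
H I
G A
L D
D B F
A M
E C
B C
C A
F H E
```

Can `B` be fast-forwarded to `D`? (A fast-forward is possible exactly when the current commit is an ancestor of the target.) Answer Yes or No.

Yes

A fast-forward from B to D is possible iff B is an ancestor of D.
Ancestors of D: {A, B, C, D, E, F, H, I, K, M}.
B is among them, so fast-forward is possible.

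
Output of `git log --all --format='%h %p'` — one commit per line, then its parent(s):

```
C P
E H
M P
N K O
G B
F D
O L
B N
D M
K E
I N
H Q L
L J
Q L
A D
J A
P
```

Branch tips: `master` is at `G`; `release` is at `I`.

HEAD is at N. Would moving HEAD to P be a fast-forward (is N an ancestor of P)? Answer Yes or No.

A fast-forward from N to P is possible iff N is an ancestor of P.
Ancestors of P: {P}.
N is not among them, so fast-forward is not possible.

No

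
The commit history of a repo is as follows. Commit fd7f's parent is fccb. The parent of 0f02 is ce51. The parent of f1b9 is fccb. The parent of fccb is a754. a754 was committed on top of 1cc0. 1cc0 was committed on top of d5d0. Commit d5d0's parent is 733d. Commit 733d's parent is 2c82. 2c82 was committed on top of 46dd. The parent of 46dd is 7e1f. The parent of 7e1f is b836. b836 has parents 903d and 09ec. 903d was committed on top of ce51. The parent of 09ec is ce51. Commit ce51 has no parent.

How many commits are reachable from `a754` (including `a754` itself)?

Walking parent pointers from a754: reachable set = {09ec, 1cc0, 2c82, 46dd, 733d, 7e1f, 903d, a754, b836, ce51, d5d0}.
That is 11 commits.

11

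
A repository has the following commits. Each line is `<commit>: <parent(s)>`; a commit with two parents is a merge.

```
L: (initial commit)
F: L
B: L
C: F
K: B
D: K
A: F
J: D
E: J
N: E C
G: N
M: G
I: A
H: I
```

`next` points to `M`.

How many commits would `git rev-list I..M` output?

9

Reachable from M: {B, C, D, E, F, G, J, K, L, M, N}.
Reachable from I: {A, F, I, L}.
In M's history but not I's: {B, C, D, E, G, J, K, M, N} — 9 commits.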